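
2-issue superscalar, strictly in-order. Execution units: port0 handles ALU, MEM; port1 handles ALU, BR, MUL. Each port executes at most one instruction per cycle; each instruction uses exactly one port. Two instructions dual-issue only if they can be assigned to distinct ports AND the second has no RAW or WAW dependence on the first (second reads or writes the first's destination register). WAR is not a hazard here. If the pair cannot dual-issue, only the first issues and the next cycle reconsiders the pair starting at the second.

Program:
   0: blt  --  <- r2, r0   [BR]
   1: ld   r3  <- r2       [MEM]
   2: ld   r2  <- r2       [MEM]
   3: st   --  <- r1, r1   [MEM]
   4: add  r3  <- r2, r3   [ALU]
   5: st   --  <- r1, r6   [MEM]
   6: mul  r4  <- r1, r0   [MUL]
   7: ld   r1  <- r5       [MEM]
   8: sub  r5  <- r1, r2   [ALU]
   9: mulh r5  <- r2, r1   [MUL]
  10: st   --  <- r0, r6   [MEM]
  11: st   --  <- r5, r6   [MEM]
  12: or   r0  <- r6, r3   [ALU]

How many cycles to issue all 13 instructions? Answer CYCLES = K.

CYCLES = 8

t=0 i0,i1:blt.BR/ld.MEM ; pair
t=1 i2:ld.MEM ; no-port MEM/MEM
t=2 i3,i4:st.MEM/add.ALU ; pair
t=3 i5,i6:st.MEM/mul.MUL ; pair
t=4 i7:ld.MEM ; RAW r1
t=5 i8:sub.ALU ; WAW r5
t=6 i9,i10:mulh.MUL/st.MEM ; pair
t=7 i11,i12:st.MEM/or.ALU ; pair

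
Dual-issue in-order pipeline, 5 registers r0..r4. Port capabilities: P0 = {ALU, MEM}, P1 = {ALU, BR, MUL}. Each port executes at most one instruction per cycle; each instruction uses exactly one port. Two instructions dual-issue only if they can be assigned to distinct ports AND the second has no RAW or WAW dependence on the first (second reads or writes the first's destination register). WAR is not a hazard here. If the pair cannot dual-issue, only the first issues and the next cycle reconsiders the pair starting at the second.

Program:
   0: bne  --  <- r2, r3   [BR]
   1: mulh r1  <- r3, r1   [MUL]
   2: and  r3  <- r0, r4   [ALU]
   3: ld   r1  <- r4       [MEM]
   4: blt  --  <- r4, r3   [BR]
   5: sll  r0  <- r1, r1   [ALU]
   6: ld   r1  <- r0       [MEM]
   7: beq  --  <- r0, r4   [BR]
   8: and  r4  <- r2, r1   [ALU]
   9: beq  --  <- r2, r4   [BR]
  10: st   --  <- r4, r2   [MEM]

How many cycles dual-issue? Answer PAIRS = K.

PAIRS = 4

0. bne.BR @i0  | no-port BR/MUL
1. mulh.MUL;and.ALU @i1+i2  | 2-wide
2. ld.MEM;blt.BR @i3+i4  | 2-wide
3. sll.ALU @i5  | RAW r0
4. ld.MEM;beq.BR @i6+i7  | 2-wide
5. and.ALU @i8  | RAW r4
6. beq.BR;st.MEM @i9+i10  | 2-wide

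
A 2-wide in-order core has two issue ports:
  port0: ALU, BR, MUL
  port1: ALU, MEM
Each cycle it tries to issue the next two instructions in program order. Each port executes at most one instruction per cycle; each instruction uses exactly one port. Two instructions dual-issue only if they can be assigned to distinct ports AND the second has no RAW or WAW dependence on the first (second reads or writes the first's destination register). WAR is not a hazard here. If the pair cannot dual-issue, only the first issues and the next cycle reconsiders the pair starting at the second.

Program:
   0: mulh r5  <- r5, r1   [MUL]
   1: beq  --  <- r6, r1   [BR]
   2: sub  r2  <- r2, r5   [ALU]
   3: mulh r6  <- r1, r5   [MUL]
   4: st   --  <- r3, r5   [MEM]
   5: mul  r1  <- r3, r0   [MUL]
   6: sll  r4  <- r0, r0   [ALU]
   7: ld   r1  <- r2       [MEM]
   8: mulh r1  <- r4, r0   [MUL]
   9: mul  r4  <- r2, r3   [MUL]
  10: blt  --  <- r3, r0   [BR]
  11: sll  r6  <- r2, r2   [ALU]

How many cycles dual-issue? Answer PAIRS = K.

PAIRS = 4

t=0 i0:mulh.MUL ; no-port MUL/BR
t=1 i1+i2:beq.BR/sub.ALU ; pair
t=2 i3+i4:mulh.MUL/st.MEM ; pair
t=3 i5+i6:mul.MUL/sll.ALU ; pair
t=4 i7:ld.MEM ; WAW r1
t=5 i8:mulh.MUL ; no-port MUL/MUL
t=6 i9:mul.MUL ; no-port MUL/BR
t=7 i10+i11:blt.BR/sll.ALU ; pair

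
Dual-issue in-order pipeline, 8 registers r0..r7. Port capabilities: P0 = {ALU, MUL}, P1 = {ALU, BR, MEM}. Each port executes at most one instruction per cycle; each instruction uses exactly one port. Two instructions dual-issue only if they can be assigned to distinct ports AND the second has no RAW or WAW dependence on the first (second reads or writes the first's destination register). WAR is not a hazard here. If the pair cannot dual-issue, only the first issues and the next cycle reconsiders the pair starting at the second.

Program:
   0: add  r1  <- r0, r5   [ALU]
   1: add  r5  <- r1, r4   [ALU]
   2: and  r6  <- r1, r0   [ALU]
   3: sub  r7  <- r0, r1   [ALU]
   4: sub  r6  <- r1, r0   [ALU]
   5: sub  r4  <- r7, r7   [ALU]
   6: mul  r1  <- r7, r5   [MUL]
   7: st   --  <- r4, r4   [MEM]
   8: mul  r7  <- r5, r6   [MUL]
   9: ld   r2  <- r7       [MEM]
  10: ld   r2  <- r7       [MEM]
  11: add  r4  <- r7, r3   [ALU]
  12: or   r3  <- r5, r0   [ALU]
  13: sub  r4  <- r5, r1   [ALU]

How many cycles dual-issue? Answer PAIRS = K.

0. add.ALU @i0  | RAW r1
1. add.ALU and.ALU @i1/i2  | dual
2. sub.ALU sub.ALU @i3/i4  | dual
3. sub.ALU mul.MUL @i5/i6  | dual
4. st.MEM mul.MUL @i7/i8  | dual
5. ld.MEM @i9  | no-port MEM/MEM
6. ld.MEM add.ALU @i10/i11  | dual
7. or.ALU sub.ALU @i12/i13  | dual

PAIRS = 6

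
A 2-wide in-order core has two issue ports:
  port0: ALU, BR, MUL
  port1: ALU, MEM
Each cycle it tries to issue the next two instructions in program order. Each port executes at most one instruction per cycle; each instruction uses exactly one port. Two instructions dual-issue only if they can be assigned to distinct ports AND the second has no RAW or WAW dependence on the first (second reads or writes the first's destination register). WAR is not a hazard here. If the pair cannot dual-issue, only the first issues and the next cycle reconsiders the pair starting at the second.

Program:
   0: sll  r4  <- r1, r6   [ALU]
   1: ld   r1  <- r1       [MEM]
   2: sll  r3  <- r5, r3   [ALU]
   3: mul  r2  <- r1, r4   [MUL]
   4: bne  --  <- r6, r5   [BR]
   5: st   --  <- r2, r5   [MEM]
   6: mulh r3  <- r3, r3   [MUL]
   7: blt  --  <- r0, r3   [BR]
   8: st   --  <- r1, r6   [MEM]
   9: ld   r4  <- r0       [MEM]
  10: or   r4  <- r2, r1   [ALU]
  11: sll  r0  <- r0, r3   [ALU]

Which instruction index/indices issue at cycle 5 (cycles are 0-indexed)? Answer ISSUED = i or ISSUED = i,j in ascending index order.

ISSUED = 9

t=0 i0+i1:sll ld ; pair
t=1 i2+i3:sll mul ; pair
t=2 i4+i5:bne st ; pair
t=3 i6:mulh ; no-port MUL/BR
t=4 i7+i8:blt st ; pair
t=5 i9:ld ; WAW r4
t=6 i10+i11:or sll ; pair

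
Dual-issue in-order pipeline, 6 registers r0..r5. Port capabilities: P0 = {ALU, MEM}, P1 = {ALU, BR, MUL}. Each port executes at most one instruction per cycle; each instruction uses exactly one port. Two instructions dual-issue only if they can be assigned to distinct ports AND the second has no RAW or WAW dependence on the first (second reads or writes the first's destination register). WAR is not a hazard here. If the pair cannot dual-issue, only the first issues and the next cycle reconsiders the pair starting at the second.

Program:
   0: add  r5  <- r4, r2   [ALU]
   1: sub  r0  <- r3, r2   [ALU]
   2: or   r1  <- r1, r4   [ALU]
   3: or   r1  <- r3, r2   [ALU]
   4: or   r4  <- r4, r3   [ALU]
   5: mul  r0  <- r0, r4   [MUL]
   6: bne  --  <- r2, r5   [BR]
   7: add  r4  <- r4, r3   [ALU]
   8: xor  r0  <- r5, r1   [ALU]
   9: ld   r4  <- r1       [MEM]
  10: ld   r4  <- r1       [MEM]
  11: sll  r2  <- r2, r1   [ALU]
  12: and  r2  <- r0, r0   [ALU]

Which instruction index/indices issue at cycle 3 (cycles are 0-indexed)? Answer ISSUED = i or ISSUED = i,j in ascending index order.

t=0 i0,i1:add sub ; 2-wide
t=1 i2:or ; WAW r1
t=2 i3,i4:or or ; 2-wide
t=3 i5:mul ; no-port MUL/BR
t=4 i6,i7:bne add ; 2-wide
t=5 i8,i9:xor ld ; 2-wide
t=6 i10,i11:ld sll ; 2-wide
t=7 i12:and ; tail

ISSUED = 5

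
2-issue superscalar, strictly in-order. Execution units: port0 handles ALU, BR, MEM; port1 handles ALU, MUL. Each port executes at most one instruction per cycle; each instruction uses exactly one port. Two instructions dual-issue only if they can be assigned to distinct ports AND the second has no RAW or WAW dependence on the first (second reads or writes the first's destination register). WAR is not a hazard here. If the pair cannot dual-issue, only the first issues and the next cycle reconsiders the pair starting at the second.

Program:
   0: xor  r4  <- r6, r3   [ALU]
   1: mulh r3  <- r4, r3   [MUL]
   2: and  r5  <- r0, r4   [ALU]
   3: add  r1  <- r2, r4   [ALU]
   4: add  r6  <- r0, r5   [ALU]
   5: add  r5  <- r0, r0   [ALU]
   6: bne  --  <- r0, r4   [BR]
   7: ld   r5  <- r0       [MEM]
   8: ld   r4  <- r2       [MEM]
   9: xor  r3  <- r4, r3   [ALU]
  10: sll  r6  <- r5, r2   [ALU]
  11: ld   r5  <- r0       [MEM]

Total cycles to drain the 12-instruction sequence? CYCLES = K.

c0: i0 xor.ALU  RAW r4
c1: i1+i2 mulh.MUL/and.ALU  2-wide
c2: i3+i4 add.ALU/add.ALU  2-wide
c3: i5+i6 add.ALU/bne.BR  2-wide
c4: i7 ld.MEM  no-port MEM/MEM
c5: i8 ld.MEM  RAW r4
c6: i9+i10 xor.ALU/sll.ALU  2-wide
c7: i11 ld.MEM  tail

CYCLES = 8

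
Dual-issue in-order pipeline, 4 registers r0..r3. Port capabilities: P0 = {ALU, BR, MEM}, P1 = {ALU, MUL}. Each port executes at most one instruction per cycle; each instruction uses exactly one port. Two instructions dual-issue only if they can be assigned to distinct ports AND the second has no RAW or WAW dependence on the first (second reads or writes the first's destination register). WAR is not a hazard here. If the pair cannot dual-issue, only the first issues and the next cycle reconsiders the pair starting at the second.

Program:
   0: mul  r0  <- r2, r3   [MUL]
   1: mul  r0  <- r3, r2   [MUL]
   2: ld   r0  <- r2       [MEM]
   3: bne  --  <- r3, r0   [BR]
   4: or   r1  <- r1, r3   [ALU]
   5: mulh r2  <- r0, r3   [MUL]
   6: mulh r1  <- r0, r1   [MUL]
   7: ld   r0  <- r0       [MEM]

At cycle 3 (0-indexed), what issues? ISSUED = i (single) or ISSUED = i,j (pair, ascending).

ISSUED = 3,4

#0 head=0: mul i0 no-port MUL/MUL
#1 head=1: mul i1 WAW r0
#2 head=2: ld i2 no-port MEM/BR
#3 head=3: bne+or i3/i4 2-wide
#4 head=5: mulh i5 no-port MUL/MUL
#5 head=6: mulh+ld i6/i7 2-wide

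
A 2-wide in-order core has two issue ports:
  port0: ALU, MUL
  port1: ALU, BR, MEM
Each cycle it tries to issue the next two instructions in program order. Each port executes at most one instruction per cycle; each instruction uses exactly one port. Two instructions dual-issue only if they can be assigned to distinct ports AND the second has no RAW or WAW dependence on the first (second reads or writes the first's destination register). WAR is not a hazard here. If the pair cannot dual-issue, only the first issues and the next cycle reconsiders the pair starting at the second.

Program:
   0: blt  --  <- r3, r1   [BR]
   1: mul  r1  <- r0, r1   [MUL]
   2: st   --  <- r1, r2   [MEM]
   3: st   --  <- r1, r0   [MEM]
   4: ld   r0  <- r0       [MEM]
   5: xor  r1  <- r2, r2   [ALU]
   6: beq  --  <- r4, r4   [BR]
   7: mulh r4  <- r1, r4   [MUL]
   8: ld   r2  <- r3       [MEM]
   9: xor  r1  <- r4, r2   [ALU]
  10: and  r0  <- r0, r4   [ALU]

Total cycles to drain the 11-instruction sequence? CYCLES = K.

CYCLES = 7

#0 head=0: blt.BR mul.MUL i0&i1 2-wide
#1 head=2: st.MEM i2 no-port MEM/MEM
#2 head=3: st.MEM i3 no-port MEM/MEM
#3 head=4: ld.MEM xor.ALU i4&i5 2-wide
#4 head=6: beq.BR mulh.MUL i6&i7 2-wide
#5 head=8: ld.MEM i8 RAW r2
#6 head=9: xor.ALU and.ALU i9&i10 2-wide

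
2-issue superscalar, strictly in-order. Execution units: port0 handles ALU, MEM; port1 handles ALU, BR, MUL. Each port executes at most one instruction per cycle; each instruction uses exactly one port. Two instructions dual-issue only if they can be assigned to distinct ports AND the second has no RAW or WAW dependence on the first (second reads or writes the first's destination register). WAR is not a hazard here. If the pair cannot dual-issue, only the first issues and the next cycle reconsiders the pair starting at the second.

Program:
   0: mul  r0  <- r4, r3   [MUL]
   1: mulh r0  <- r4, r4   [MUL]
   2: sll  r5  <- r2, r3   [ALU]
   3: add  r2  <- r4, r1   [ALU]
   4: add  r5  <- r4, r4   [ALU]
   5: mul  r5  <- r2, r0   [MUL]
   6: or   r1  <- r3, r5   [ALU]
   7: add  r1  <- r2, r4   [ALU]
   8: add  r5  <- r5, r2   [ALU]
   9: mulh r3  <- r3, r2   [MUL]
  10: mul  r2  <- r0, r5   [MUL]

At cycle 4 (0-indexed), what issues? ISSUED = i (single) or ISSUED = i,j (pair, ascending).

ISSUED = 6

c0: i0 mul  no-port MUL/MUL
c1: i1/i2 mulh/sll  2-wide
c2: i3/i4 add/add  2-wide
c3: i5 mul  RAW r5
c4: i6 or  WAW r1
c5: i7/i8 add/add  2-wide
c6: i9 mulh  no-port MUL/MUL
c7: i10 mul  tail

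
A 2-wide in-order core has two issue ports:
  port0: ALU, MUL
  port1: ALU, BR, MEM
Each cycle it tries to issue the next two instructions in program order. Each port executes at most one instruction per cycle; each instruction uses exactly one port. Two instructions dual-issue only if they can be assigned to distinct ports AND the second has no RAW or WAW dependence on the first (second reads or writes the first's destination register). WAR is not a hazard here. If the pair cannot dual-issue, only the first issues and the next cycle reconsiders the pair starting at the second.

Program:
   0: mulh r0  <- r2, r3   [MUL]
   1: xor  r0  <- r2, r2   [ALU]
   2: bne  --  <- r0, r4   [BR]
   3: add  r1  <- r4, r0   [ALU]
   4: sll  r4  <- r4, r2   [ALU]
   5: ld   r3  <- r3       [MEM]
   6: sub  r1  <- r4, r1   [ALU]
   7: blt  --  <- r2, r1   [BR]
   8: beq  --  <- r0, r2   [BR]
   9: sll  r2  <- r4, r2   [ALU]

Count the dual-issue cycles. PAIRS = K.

0. mulh.MUL @i0  | WAW r0
1. xor.ALU @i1  | RAW r0
2. bne.BR add.ALU @i2&i3  | dual
3. sll.ALU ld.MEM @i4&i5  | dual
4. sub.ALU @i6  | RAW r1
5. blt.BR @i7  | no-port BR/BR
6. beq.BR sll.ALU @i8&i9  | dual

PAIRS = 3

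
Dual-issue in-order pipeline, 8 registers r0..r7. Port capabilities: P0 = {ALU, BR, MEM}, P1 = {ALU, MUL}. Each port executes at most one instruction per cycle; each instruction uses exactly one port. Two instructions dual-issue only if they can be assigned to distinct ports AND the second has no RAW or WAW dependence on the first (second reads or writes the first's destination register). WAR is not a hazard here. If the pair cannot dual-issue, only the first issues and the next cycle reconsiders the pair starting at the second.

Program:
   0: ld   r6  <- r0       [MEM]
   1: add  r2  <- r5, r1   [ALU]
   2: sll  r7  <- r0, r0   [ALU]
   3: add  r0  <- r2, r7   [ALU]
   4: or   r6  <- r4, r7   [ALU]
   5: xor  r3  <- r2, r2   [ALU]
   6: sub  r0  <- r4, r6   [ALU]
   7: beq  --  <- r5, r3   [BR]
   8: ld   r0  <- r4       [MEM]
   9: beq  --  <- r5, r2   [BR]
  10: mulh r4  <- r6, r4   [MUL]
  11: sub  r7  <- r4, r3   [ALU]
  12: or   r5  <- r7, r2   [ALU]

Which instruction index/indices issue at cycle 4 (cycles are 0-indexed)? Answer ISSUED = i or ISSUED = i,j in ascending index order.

ISSUED = 7

  cy0 -> i0,i1 (ld add) 2-wide
  cy1 -> i2 (sll) RAW r7
  cy2 -> i3,i4 (add or) 2-wide
  cy3 -> i5,i6 (xor sub) 2-wide
  cy4 -> i7 (beq) no-port BR/MEM
  cy5 -> i8 (ld) no-port MEM/BR
  cy6 -> i9,i10 (beq mulh) 2-wide
  cy7 -> i11 (sub) RAW r7
  cy8 -> i12 (or) tail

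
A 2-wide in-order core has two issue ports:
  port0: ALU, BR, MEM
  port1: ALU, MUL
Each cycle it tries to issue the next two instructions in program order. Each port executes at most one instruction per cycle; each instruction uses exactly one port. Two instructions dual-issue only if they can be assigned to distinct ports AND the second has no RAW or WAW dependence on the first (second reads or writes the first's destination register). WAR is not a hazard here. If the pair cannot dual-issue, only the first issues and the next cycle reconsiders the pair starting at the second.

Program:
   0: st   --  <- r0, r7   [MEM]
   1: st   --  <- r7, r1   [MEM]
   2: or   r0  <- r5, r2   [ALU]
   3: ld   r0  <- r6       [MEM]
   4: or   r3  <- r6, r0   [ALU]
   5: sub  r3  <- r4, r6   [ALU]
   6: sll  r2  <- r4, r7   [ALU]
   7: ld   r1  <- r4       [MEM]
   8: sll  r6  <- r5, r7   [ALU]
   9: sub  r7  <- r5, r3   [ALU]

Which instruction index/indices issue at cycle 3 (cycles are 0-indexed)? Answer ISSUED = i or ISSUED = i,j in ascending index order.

ISSUED = 4

#0 head=0: st i0 no-port MEM/MEM
#1 head=1: st+or i1,i2 pair
#2 head=3: ld i3 RAW r0
#3 head=4: or i4 WAW r3
#4 head=5: sub+sll i5,i6 pair
#5 head=7: ld+sll i7,i8 pair
#6 head=9: sub i9 tail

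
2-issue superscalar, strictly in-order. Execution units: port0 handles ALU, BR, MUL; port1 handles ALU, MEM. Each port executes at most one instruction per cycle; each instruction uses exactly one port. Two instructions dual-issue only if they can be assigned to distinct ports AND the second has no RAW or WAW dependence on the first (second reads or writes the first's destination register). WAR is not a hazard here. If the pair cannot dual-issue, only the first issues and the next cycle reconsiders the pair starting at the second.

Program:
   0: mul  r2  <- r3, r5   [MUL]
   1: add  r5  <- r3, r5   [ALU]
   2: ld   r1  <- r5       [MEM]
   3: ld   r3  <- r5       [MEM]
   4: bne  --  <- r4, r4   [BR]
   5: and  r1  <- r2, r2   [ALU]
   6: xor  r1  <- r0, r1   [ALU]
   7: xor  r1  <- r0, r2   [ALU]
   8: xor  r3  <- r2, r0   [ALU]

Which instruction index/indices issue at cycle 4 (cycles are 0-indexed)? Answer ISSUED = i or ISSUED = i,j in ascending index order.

c0: i0/i1 mul add  pair
c1: i2 ld  no-port MEM/MEM
c2: i3/i4 ld bne  pair
c3: i5 and  RAW+WAW r1
c4: i6 xor  WAW r1
c5: i7/i8 xor xor  pair

ISSUED = 6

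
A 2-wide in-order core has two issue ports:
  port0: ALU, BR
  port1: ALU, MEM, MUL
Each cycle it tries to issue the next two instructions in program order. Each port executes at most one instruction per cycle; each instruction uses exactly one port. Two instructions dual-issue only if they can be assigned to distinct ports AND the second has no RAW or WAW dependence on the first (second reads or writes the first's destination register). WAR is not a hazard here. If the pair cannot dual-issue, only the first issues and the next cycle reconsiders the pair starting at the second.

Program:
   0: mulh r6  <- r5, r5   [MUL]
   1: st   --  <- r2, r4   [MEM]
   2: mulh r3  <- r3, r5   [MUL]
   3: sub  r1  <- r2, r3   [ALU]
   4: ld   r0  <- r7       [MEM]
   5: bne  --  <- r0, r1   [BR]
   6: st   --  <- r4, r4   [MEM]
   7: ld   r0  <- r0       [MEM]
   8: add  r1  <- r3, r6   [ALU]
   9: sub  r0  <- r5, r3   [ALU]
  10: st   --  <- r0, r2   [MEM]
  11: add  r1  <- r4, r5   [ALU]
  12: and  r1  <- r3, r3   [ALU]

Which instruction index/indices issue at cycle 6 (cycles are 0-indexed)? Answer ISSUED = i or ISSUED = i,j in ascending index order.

  cy0 -> i0 (mulh.MUL) no-port MUL/MEM
  cy1 -> i1 (st.MEM) no-port MEM/MUL
  cy2 -> i2 (mulh.MUL) RAW r3
  cy3 -> i3/i4 (sub.ALU+ld.MEM) pair
  cy4 -> i5/i6 (bne.BR+st.MEM) pair
  cy5 -> i7/i8 (ld.MEM+add.ALU) pair
  cy6 -> i9 (sub.ALU) RAW r0
  cy7 -> i10/i11 (st.MEM+add.ALU) pair
  cy8 -> i12 (and.ALU) tail

ISSUED = 9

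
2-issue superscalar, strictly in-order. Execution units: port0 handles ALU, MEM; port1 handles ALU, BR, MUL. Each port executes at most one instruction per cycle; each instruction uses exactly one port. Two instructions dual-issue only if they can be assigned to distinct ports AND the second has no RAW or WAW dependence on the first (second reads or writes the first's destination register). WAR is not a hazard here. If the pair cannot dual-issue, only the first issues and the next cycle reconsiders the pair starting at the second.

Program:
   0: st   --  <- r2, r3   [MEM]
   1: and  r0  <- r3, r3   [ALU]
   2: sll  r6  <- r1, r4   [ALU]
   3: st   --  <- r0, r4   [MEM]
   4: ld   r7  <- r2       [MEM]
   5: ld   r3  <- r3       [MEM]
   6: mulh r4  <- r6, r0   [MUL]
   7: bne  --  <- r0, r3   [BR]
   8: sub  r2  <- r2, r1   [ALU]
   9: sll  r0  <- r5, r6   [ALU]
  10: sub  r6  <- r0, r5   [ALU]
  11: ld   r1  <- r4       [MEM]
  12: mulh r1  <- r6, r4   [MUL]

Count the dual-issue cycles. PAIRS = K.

#0 head=0: st.MEM/and.ALU i0+i1 pair
#1 head=2: sll.ALU/st.MEM i2+i3 pair
#2 head=4: ld.MEM i4 no-port MEM/MEM
#3 head=5: ld.MEM/mulh.MUL i5+i6 pair
#4 head=7: bne.BR/sub.ALU i7+i8 pair
#5 head=9: sll.ALU i9 RAW r0
#6 head=10: sub.ALU/ld.MEM i10+i11 pair
#7 head=12: mulh.MUL i12 tail

PAIRS = 5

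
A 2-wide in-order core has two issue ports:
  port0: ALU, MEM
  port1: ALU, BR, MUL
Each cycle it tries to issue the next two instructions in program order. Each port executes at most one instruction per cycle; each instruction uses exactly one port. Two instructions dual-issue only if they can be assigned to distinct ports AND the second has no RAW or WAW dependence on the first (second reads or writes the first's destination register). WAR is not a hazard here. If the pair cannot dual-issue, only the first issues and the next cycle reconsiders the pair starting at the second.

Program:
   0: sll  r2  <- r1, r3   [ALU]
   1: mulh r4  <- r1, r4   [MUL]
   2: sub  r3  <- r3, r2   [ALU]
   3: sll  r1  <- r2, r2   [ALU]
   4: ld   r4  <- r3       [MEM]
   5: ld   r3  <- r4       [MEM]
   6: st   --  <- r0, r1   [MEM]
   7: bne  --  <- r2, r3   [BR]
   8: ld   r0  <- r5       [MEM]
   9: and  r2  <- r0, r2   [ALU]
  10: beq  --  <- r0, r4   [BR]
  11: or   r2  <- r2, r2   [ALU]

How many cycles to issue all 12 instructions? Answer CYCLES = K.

t=0 i0,i1:sll;mulh ; dual
t=1 i2,i3:sub;sll ; dual
t=2 i4:ld ; no-port MEM/MEM
t=3 i5:ld ; no-port MEM/MEM
t=4 i6,i7:st;bne ; dual
t=5 i8:ld ; RAW r0
t=6 i9,i10:and;beq ; dual
t=7 i11:or ; tail

CYCLES = 8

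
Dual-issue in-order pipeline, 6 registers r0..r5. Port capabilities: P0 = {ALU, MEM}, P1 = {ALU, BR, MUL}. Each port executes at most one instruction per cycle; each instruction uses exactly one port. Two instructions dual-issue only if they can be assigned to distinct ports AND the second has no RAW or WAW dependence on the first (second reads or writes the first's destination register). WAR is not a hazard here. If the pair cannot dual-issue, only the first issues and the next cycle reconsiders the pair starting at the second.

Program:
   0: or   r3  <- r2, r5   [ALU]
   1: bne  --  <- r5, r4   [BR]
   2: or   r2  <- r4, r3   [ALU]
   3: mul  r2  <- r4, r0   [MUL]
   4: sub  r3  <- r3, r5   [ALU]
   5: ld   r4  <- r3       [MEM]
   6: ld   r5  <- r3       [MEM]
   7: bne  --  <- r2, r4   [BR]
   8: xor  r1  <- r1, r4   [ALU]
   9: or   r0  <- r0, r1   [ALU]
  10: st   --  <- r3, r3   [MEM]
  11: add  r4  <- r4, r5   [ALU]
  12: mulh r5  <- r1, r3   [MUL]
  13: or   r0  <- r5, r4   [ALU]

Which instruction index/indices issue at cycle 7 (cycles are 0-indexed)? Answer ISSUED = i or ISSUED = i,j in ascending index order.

0. or bne @i0+i1  | dual
1. or @i2  | WAW r2
2. mul sub @i3+i4  | dual
3. ld @i5  | no-port MEM/MEM
4. ld bne @i6+i7  | dual
5. xor @i8  | RAW r1
6. or st @i9+i10  | dual
7. add mulh @i11+i12  | dual
8. or @i13  | tail

ISSUED = 11,12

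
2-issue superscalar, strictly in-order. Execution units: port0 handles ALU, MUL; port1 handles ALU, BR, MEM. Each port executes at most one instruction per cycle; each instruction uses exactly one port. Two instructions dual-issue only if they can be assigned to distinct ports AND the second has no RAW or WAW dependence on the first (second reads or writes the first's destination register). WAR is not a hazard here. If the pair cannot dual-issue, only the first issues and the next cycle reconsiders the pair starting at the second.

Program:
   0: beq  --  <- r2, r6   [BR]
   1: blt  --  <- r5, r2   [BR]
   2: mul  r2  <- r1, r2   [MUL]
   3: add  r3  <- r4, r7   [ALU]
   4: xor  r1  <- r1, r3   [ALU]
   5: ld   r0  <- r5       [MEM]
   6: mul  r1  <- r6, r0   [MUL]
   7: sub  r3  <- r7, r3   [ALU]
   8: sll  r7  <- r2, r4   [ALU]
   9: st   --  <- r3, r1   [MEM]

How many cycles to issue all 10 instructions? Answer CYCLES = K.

CYCLES = 6

c0: i0 beq  no-port BR/BR
c1: i1&i2 blt/mul  2-wide
c2: i3 add  RAW r3
c3: i4&i5 xor/ld  2-wide
c4: i6&i7 mul/sub  2-wide
c5: i8&i9 sll/st  2-wide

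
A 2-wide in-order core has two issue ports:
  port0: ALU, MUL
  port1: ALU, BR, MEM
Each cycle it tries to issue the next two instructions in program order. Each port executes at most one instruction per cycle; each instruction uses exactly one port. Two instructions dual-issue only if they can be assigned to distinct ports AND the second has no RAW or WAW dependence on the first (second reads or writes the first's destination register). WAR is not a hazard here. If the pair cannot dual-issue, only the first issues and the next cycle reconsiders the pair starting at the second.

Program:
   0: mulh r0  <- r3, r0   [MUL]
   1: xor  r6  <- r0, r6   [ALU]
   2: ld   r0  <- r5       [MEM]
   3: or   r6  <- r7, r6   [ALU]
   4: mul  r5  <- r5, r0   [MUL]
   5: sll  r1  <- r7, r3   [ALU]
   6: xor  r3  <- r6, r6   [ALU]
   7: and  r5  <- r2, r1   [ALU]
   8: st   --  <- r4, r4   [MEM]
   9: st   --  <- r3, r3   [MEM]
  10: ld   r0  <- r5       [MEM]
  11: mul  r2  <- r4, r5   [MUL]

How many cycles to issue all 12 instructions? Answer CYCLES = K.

CYCLES = 7

  cy0 -> i0 (mulh.MUL) RAW r0
  cy1 -> i1/i2 (xor.ALU+ld.MEM) dual
  cy2 -> i3/i4 (or.ALU+mul.MUL) dual
  cy3 -> i5/i6 (sll.ALU+xor.ALU) dual
  cy4 -> i7/i8 (and.ALU+st.MEM) dual
  cy5 -> i9 (st.MEM) no-port MEM/MEM
  cy6 -> i10/i11 (ld.MEM+mul.MUL) dual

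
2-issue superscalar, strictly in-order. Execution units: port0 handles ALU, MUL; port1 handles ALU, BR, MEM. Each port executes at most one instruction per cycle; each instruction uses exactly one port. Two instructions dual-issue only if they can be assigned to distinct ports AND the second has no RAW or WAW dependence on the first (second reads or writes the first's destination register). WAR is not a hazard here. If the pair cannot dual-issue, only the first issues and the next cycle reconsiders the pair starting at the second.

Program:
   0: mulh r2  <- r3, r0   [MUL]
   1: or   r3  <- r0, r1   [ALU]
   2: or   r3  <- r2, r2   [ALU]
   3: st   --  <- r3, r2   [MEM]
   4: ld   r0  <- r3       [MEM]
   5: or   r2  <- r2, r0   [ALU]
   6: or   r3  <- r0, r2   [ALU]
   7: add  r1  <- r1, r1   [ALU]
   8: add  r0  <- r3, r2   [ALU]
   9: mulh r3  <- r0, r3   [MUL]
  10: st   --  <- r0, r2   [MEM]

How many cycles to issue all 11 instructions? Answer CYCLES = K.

CYCLES = 8

t=0 i0&i1:mulh;or ; 2-wide
t=1 i2:or ; RAW r3
t=2 i3:st ; no-port MEM/MEM
t=3 i4:ld ; RAW r0
t=4 i5:or ; RAW r2
t=5 i6&i7:or;add ; 2-wide
t=6 i8:add ; RAW r0
t=7 i9&i10:mulh;st ; 2-wide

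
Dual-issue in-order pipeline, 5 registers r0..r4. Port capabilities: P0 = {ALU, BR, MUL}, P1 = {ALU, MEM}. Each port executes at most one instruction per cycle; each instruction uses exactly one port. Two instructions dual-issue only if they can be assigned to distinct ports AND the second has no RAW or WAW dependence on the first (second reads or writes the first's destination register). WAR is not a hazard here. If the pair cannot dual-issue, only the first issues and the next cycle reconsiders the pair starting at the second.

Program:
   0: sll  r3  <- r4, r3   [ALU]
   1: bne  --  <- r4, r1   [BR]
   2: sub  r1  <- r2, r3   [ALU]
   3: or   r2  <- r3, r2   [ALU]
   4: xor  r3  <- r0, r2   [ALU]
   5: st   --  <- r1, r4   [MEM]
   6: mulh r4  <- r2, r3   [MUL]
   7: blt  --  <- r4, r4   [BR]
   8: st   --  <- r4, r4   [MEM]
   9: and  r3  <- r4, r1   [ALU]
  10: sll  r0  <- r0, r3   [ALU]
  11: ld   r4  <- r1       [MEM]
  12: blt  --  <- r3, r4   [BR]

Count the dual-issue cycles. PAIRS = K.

c0: i0+i1 sll/bne  pair
c1: i2+i3 sub/or  pair
c2: i4+i5 xor/st  pair
c3: i6 mulh  no-port MUL/BR
c4: i7+i8 blt/st  pair
c5: i9 and  RAW r3
c6: i10+i11 sll/ld  pair
c7: i12 blt  tail

PAIRS = 5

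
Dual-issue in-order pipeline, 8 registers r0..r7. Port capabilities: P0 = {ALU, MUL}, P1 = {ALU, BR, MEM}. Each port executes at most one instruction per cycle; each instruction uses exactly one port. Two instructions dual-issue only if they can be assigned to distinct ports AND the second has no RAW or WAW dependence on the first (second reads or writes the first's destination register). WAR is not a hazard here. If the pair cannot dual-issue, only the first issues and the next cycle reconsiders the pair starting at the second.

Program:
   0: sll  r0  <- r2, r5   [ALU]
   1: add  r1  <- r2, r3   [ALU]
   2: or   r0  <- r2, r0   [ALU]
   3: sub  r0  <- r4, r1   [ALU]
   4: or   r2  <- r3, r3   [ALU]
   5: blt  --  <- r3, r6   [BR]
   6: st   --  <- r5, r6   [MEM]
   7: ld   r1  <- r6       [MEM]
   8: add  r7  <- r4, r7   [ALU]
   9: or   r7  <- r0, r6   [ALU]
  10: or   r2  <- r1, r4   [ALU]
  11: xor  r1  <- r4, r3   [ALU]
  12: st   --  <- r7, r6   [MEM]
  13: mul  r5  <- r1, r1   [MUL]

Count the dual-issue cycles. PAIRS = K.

#0 head=0: sll.ALU;add.ALU i0,i1 2-wide
#1 head=2: or.ALU i2 WAW r0
#2 head=3: sub.ALU;or.ALU i3,i4 2-wide
#3 head=5: blt.BR i5 no-port BR/MEM
#4 head=6: st.MEM i6 no-port MEM/MEM
#5 head=7: ld.MEM;add.ALU i7,i8 2-wide
#6 head=9: or.ALU;or.ALU i9,i10 2-wide
#7 head=11: xor.ALU;st.MEM i11,i12 2-wide
#8 head=13: mul.MUL i13 tail

PAIRS = 5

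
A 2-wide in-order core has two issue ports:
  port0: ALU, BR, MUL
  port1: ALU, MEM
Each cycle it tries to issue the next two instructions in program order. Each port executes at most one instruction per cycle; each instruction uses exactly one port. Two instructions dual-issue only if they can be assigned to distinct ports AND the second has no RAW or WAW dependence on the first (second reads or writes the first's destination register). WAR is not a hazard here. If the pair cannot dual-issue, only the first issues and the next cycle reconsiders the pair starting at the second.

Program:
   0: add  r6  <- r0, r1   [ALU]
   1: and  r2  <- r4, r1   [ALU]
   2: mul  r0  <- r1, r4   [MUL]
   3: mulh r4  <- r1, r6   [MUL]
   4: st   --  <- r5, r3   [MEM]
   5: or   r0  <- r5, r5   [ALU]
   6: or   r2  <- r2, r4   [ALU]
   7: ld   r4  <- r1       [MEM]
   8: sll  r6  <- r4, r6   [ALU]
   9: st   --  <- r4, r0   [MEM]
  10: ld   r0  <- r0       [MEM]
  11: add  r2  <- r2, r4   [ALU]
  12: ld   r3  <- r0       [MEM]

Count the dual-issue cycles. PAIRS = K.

PAIRS = 5

c0: i0,i1 add.ALU+and.ALU  dual
c1: i2 mul.MUL  no-port MUL/MUL
c2: i3,i4 mulh.MUL+st.MEM  dual
c3: i5,i6 or.ALU+or.ALU  dual
c4: i7 ld.MEM  RAW r4
c5: i8,i9 sll.ALU+st.MEM  dual
c6: i10,i11 ld.MEM+add.ALU  dual
c7: i12 ld.MEM  tail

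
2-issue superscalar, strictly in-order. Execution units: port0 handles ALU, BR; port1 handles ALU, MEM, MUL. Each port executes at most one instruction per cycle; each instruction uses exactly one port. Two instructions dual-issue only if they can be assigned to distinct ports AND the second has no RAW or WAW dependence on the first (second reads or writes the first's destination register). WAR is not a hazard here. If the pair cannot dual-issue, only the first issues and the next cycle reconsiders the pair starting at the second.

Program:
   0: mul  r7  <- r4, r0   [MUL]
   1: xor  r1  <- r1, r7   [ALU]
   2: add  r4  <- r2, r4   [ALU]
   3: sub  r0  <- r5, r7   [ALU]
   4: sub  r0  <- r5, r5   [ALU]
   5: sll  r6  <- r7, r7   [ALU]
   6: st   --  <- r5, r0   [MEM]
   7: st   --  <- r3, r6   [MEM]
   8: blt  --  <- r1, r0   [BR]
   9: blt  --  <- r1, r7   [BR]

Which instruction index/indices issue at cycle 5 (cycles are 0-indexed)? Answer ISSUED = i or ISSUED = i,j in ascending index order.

ISSUED = 7,8

#0 head=0: mul i0 RAW r7
#1 head=1: xor;add i1+i2 pair
#2 head=3: sub i3 WAW r0
#3 head=4: sub;sll i4+i5 pair
#4 head=6: st i6 no-port MEM/MEM
#5 head=7: st;blt i7+i8 pair
#6 head=9: blt i9 tail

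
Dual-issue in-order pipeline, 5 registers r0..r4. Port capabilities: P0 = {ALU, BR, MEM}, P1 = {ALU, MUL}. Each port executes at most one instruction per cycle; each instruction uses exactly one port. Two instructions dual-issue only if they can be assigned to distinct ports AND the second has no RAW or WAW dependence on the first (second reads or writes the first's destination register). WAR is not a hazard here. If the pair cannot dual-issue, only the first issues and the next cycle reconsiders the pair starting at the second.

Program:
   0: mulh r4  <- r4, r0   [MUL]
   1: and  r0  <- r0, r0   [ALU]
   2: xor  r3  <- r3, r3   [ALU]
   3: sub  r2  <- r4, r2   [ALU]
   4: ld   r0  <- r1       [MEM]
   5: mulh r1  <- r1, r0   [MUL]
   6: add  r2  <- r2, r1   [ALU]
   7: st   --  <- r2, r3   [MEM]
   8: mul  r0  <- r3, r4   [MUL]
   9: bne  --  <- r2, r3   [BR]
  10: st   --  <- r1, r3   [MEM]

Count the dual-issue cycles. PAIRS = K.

PAIRS = 3

c0: i0+i1 mulh+and  dual
c1: i2+i3 xor+sub  dual
c2: i4 ld  RAW r0
c3: i5 mulh  RAW r1
c4: i6 add  RAW r2
c5: i7+i8 st+mul  dual
c6: i9 bne  no-port BR/MEM
c7: i10 st  tail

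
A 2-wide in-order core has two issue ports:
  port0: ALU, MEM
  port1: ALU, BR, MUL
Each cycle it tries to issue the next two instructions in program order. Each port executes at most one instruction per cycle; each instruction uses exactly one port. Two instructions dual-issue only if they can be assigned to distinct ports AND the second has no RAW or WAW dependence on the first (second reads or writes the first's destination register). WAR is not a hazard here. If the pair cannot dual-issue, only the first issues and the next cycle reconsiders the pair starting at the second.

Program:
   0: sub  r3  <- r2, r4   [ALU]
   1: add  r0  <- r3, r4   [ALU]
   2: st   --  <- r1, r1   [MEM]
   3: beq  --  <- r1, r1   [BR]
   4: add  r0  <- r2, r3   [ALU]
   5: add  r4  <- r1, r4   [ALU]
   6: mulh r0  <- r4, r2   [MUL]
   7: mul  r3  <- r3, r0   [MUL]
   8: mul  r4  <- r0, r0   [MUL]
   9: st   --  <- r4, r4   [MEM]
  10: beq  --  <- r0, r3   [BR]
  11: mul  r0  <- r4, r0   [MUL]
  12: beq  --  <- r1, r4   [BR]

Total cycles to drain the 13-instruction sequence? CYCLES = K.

CYCLES = 10

c0: i0 sub.ALU  RAW r3
c1: i1+i2 add.ALU+st.MEM  2-wide
c2: i3+i4 beq.BR+add.ALU  2-wide
c3: i5 add.ALU  RAW r4
c4: i6 mulh.MUL  no-port MUL/MUL
c5: i7 mul.MUL  no-port MUL/MUL
c6: i8 mul.MUL  RAW r4
c7: i9+i10 st.MEM+beq.BR  2-wide
c8: i11 mul.MUL  no-port MUL/BR
c9: i12 beq.BR  tail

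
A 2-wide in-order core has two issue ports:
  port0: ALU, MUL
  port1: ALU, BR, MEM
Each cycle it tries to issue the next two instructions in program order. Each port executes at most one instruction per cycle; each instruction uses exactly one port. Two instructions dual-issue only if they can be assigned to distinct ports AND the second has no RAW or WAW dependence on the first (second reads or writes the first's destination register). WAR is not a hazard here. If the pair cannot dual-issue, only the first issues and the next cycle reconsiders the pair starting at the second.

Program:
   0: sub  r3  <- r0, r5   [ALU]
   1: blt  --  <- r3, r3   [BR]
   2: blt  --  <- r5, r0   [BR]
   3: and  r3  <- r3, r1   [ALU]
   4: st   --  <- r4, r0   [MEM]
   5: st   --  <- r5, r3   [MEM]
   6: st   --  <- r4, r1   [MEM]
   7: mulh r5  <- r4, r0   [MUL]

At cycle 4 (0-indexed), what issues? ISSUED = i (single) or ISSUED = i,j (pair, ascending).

ISSUED = 5

[0] i0  sub  -- RAW r3
[1] i1  blt  -- no-port BR/BR
[2] i2/i3  blt;and  -- dual
[3] i4  st  -- no-port MEM/MEM
[4] i5  st  -- no-port MEM/MEM
[5] i6/i7  st;mulh  -- dual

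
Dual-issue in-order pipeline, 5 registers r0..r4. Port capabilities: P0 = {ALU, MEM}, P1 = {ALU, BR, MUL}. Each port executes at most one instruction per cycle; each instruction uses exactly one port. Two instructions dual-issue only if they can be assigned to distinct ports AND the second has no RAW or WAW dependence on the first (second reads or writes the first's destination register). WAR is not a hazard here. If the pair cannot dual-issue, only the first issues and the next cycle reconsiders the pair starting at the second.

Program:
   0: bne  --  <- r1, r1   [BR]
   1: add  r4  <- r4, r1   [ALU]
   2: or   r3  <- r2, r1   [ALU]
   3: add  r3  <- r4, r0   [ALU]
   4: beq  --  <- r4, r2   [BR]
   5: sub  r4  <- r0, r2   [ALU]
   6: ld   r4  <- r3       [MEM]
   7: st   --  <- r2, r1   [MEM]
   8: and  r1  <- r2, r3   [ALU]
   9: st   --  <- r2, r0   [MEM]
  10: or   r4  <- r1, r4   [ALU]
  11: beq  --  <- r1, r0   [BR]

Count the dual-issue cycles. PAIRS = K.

PAIRS = 4

#0 head=0: bne add i0,i1 2-wide
#1 head=2: or i2 WAW r3
#2 head=3: add beq i3,i4 2-wide
#3 head=5: sub i5 WAW r4
#4 head=6: ld i6 no-port MEM/MEM
#5 head=7: st and i7,i8 2-wide
#6 head=9: st or i9,i10 2-wide
#7 head=11: beq i11 tail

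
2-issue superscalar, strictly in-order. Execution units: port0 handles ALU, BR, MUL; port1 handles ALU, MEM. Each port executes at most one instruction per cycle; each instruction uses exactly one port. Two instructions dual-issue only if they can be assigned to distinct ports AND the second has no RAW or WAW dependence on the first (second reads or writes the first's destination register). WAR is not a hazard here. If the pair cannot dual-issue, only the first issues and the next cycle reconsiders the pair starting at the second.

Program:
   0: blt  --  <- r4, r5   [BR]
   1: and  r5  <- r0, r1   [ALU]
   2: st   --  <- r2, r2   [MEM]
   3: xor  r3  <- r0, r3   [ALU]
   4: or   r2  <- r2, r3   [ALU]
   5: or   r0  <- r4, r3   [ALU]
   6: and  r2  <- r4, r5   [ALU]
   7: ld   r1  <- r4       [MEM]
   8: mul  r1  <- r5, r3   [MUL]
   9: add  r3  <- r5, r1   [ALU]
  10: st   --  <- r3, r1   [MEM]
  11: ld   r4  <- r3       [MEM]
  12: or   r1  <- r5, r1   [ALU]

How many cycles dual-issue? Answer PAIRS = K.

#0 head=0: blt/and i0&i1 2-wide
#1 head=2: st/xor i2&i3 2-wide
#2 head=4: or/or i4&i5 2-wide
#3 head=6: and/ld i6&i7 2-wide
#4 head=8: mul i8 RAW r1
#5 head=9: add i9 RAW r3
#6 head=10: st i10 no-port MEM/MEM
#7 head=11: ld/or i11&i12 2-wide

PAIRS = 5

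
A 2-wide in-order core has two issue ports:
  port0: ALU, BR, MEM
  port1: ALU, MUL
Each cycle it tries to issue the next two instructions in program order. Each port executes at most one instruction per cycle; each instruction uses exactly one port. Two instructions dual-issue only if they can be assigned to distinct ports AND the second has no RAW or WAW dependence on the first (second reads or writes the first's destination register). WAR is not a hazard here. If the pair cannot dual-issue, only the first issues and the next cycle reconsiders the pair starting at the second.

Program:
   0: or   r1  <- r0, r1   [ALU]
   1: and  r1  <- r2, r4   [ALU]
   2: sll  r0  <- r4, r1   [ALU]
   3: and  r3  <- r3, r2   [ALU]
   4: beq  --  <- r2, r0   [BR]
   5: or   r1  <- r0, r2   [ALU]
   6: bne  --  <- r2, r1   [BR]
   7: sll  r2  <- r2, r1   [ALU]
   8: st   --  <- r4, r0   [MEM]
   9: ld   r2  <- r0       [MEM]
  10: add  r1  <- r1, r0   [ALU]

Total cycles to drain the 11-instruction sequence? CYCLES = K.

CYCLES = 7

t=0 i0:or ; WAW r1
t=1 i1:and ; RAW r1
t=2 i2+i3:sll and ; pair
t=3 i4+i5:beq or ; pair
t=4 i6+i7:bne sll ; pair
t=5 i8:st ; no-port MEM/MEM
t=6 i9+i10:ld add ; pair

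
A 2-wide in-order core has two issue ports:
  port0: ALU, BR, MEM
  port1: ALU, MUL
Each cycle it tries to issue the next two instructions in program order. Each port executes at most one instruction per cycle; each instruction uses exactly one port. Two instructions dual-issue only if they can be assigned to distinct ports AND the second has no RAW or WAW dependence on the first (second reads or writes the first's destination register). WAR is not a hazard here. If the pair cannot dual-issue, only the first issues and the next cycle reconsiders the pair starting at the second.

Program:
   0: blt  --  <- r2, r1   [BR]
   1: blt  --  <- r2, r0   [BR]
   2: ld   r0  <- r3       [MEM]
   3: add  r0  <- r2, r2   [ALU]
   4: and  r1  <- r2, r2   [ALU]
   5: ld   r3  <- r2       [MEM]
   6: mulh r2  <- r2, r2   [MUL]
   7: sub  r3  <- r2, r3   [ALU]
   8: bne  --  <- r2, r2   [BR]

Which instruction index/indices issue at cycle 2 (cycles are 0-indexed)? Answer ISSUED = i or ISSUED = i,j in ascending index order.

  cy0 -> i0 (blt) no-port BR/BR
  cy1 -> i1 (blt) no-port BR/MEM
  cy2 -> i2 (ld) WAW r0
  cy3 -> i3,i4 (add/and) 2-wide
  cy4 -> i5,i6 (ld/mulh) 2-wide
  cy5 -> i7,i8 (sub/bne) 2-wide

ISSUED = 2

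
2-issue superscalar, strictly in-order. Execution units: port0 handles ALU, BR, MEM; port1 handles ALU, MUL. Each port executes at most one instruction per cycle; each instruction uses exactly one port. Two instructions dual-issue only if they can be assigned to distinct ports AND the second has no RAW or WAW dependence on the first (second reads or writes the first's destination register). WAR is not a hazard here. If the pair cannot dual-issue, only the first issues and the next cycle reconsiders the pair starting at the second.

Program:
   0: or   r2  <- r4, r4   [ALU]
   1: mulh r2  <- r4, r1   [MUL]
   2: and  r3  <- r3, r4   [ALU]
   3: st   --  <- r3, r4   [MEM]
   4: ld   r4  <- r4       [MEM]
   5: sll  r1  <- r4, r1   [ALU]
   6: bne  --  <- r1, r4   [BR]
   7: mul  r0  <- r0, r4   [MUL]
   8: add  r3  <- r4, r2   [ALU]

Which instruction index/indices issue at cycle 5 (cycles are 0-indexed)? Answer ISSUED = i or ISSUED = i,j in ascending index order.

ISSUED = 6,7

#0 head=0: or.ALU i0 WAW r2
#1 head=1: mulh.MUL;and.ALU i1/i2 2-wide
#2 head=3: st.MEM i3 no-port MEM/MEM
#3 head=4: ld.MEM i4 RAW r4
#4 head=5: sll.ALU i5 RAW r1
#5 head=6: bne.BR;mul.MUL i6/i7 2-wide
#6 head=8: add.ALU i8 tail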